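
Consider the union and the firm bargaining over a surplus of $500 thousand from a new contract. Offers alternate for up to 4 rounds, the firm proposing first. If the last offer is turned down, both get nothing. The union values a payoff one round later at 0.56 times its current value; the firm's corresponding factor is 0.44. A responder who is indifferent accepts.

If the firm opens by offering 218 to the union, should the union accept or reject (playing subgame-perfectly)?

Work out the union's continuation value if the offer is rejected.
Round 4 (the union proposes): rejection yields 0 for the firm; the union offers 0 and keeps 500.
Round 3 (the firm proposes): the union can get 500 next round, worth 0.56 × 500 = 280 now, so the firm offers 280, keeping 220.
Round 2 (the union proposes): the firm can get 220 next round, worth 0.44 × 220 = 96.8 now, so the union offers 96.8, keeping 403.2.
So by rejecting in round 1, the union gets 403.2 next round, worth 0.56 × 403.2 = 225.792 now.
Offer 218 < 225.792, so the union rejects.

Reject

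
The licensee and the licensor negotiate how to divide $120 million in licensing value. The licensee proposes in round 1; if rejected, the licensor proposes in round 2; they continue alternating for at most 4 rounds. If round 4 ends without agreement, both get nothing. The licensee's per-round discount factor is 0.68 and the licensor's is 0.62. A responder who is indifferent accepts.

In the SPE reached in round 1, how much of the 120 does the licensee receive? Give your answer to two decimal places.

Round 4 (the licensor proposes): the licensee will accept anything ≥ 0, so the licensor offers 0 and keeps 120.
Round 3 (the licensee proposes): the licensor can get 120 next round, worth 0.62 × 120 = 74.4 now, so the licensee offers 74.4, keeping 45.6.
Round 2 (the licensor proposes): the licensee can get 45.6 next round, worth 0.68 × 45.6 = 31.008 now; the licensor offers that and keeps 88.992.
Round 1 (the licensee proposes): the licensor can get 88.992 next round, worth 0.62 × 88.992 = 55.17504 now, so the licensee offers 55.17504, keeping 64.82496.

64.82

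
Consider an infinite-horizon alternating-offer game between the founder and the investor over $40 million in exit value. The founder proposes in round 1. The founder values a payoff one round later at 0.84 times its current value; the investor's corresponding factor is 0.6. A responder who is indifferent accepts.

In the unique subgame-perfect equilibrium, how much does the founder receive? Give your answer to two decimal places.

In a stationary SPE each proposer offers the other exactly their discounted continuation value.
If the founder keeps x when proposing and the investor keeps y when proposing, then x = 40 − 0.6y and y = 40 − 0.84x.
Solving: x = 40(1 − 0.6) / (1 − 0.84·0.6) = 16 / 0.496 ≈ 32.2581.
The investor gets 40 − 32.2581 ≈ 7.7419.

32.26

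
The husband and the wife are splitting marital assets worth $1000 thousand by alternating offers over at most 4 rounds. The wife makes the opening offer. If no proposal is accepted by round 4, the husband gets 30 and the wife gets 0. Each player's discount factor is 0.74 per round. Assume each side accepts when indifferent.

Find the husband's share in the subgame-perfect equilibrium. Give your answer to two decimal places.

597.62

By backward induction:
Round 4 (the husband proposes): rejection yields 0 for the wife; the husband offers 0 and keeps 1000.
Round 3 (the wife proposes): the husband can get 1000 next round, worth 0.74 × 1000 = 740 now, so the wife offers 740, keeping 260.
Round 2 (the husband proposes): the wife can get 260 next round, worth 0.74 × 260 = 192.4 now. The husband offers 192.4 and keeps 1000 − 192.4 = 807.6.
Round 1 (the wife proposes): the husband can get 807.6 next round, worth 0.74 × 807.6 = 597.624 now, so the wife offers 597.624, keeping 402.376.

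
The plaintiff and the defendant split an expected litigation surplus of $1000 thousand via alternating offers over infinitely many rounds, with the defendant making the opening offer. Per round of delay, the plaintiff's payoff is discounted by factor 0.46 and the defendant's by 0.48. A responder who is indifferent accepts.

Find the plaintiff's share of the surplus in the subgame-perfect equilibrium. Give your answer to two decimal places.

306.98

Let x be the defendant's share when the defendant proposes and y be the plaintiff's share when the plaintiff proposes.
The plaintiff accepts iff offered ≥ 0.46·y, so x = 1000 − 0.46y. Symmetrically y = 1000 − 0.48x.
Substituting: x = 1000 − 0.46(1000 − 0.48x), giving x(1 − 0.48·0.46) = 1000(1 − 0.46).
So x = 1000 × 0.54 / 0.7792 ≈ 693.0185, and the plaintiff receives 1000 − x ≈ 306.9815.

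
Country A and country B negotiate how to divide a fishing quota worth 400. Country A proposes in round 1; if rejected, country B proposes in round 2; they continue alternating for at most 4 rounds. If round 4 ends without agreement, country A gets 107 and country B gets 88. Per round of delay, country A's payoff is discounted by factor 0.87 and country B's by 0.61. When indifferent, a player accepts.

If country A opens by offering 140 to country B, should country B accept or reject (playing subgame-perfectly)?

Round 4 (country B proposes): country A gets 107 if talks fail, so country B offers 107 and keeps 293.
Round 3 (country A proposes): country B can get 293 next round, worth 0.61 × 293 = 178.73 now; country A offers that and keeps 221.27.
Round 2 (country B proposes): country A can get 221.27 next round, worth 0.87 × 221.27 = 192.5049 now; country B offers that and keeps 207.4951.
So by rejecting in round 1, country B gets 207.4951 next round, worth 0.61 × 207.4951 = 126.572011 now.
Offer 140 ≥ 126.572011, so country B accepts.

Accept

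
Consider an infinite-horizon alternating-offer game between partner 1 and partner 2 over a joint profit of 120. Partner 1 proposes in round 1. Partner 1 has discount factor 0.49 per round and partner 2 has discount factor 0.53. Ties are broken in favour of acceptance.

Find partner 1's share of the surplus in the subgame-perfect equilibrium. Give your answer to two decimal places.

In a stationary SPE each proposer offers the other exactly their discounted continuation value.
If partner 1 keeps x when proposing and partner 2 keeps y when proposing, then x = 120 − 0.53y and y = 120 − 0.49x.
Solving: x = 120(1 − 0.53) / (1 − 0.49·0.53) = 56.4 / 0.7403 ≈ 76.1853.
Partner 2 gets 120 − 76.1853 ≈ 43.8147.

76.19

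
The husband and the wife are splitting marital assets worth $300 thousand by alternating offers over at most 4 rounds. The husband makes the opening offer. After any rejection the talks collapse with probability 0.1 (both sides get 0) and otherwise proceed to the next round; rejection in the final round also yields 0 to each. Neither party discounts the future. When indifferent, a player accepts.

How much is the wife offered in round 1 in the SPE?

Round 4 (the wife proposes): rejection yields 0 for the husband; the wife offers 0 and keeps 300.
Round 3 (the husband proposes): rejecting gives the wife an expected 0.9 × 300 = 270, so the husband offers 270, keeping 30.
Round 2 (the wife proposes): rejecting gives the husband an expected 0.9 × 30 = 27. The wife offers 27 and keeps 300 − 27 = 273.
Round 1 (the husband proposes): rejecting gives the wife an expected 0.9 × 273 = 245.7. The husband offers 245.7 and keeps 300 − 245.7 = 54.3.

245.7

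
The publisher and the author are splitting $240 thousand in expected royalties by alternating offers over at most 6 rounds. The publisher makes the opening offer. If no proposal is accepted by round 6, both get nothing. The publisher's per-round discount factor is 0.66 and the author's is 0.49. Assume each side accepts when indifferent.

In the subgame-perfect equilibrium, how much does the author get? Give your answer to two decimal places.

65.21

By backward induction:
Round 6 (the author proposes): rejection yields 0 for the publisher; the author offers 0 and keeps 240.
Round 5 (the publisher proposes): the author can get 240 next round, worth 0.49 × 240 = 117.6 now. The publisher offers 117.6 and keeps 240 − 117.6 = 122.4.
Round 4 (the author proposes): the publisher can get 122.4 next round, worth 0.66 × 122.4 = 80.784 now. The author offers 80.784 and keeps 240 − 80.784 = 159.216.
Round 3 (the publisher proposes): the author can get 159.216 next round, worth 0.49 × 159.216 = 78.01584 now. The publisher offers 78.01584 and keeps 240 − 78.01584 = 161.98416.
Round 2 (the author proposes): the publisher can get 161.98416 next round, worth 0.66 × 161.98416 = 106.9095456 now. The author offers 106.9095456 and keeps 240 − 106.9095456 = 133.0904544.
Round 1 (the publisher proposes): the author can get 133.0904544 next round, worth 0.49 × 133.0904544 = 65.214322656 now; the publisher offers that and keeps 174.785677344.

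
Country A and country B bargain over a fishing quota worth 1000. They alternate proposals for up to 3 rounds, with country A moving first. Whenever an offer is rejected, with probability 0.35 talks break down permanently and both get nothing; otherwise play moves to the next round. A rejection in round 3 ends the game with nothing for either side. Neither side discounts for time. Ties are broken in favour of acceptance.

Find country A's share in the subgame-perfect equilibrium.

772.5

Round 3 (country A proposes): country B will accept anything ≥ 0, so country A offers 0 and keeps 1000.
Round 2 (country B proposes): rejecting gives country A an expected 0.65 × 1000 = 650; country B offers that and keeps 350.
Round 1 (country A proposes): rejecting gives country B an expected 0.65 × 350 = 227.5, so country A offers 227.5, keeping 772.5.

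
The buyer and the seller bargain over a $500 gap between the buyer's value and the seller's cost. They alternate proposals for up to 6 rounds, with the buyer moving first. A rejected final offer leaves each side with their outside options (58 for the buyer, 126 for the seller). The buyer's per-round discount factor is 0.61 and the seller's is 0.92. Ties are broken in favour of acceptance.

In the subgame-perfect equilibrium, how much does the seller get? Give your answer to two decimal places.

408.15

Work backward from the last round.
Round 6 (the seller proposes): the buyer gets 58 if talks fail, so the seller offers 58 and keeps 442.
Round 5 (the buyer proposes): the seller can get 442 next round, worth 0.92 × 442 = 406.64 now, so the buyer offers 406.64, keeping 93.36.
Round 4 (the seller proposes): the buyer can get 93.36 next round, worth 0.61 × 93.36 = 56.9496 now. The seller offers 56.9496 and keeps 500 − 56.9496 = 443.0504.
Round 3 (the buyer proposes): the seller can get 443.0504 next round, worth 0.92 × 443.0504 = 407.606368 now. The buyer offers 407.606368 and keeps 500 − 407.606368 = 92.393632.
Round 2 (the seller proposes): the buyer can get 92.393632 next round, worth 0.61 × 92.393632 = 56.36011552 now, so the seller offers 56.36011552, keeping 443.63988448.
Round 1 (the buyer proposes): the seller can get 443.63988448 next round, worth 0.92 × 443.63988448 = 408.1486937216 now, so the buyer offers 408.1486937216, keeping 91.8513062784.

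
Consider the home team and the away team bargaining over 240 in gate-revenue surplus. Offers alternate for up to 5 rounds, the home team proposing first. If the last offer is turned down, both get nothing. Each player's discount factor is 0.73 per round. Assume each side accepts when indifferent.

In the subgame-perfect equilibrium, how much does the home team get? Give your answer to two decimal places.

Work backward from the last round.
Round 5 (the home team proposes): the away team will accept anything ≥ 0, so the home team offers 0 and keeps 240.
Round 4 (the away team proposes): the home team can get 240 next round, worth 0.73 × 240 = 175.2 now. The away team offers 175.2 and keeps 240 − 175.2 = 64.8.
Round 3 (the home team proposes): the away team can get 64.8 next round, worth 0.73 × 64.8 = 47.304 now, so the home team offers 47.304, keeping 192.696.
Round 2 (the away team proposes): the home team can get 192.696 next round, worth 0.73 × 192.696 = 140.66808 now. The away team offers 140.66808 and keeps 240 − 140.66808 = 99.33192.
Round 1 (the home team proposes): the away team can get 99.33192 next round, worth 0.73 × 99.33192 = 72.5123016 now; the home team offers that and keeps 167.4876984.

167.49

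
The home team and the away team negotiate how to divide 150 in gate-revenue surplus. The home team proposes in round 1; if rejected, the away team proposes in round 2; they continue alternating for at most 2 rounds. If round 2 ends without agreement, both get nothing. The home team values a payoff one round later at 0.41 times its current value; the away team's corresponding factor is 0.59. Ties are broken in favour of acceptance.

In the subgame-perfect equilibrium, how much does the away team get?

Round 2 (the away team proposes): the home team will accept anything ≥ 0, so the away team offers 0 and keeps 150.
Round 1 (the home team proposes): the away team can get 150 next round, worth 0.59 × 150 = 88.5 now, so the home team offers 88.5, keeping 61.5.

88.5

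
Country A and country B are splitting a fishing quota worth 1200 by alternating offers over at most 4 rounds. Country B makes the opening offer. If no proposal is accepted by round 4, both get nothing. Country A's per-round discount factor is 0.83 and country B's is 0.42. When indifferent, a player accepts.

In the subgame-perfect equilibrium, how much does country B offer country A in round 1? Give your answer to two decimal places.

Solve by backward induction from round 4.
Round 4 (country A proposes): country B will accept anything ≥ 0, so country A offers 0 and keeps 1200.
Round 3 (country B proposes): country A can get 1200 next round, worth 0.83 × 1200 = 996 now, so country B offers 996, keeping 204.
Round 2 (country A proposes): country B can get 204 next round, worth 0.42 × 204 = 85.68 now, so country A offers 85.68, keeping 1114.32.
Round 1 (country B proposes): country A can get 1114.32 next round, worth 0.83 × 1114.32 = 924.8856 now, so country B offers 924.8856, keeping 275.1144.

924.89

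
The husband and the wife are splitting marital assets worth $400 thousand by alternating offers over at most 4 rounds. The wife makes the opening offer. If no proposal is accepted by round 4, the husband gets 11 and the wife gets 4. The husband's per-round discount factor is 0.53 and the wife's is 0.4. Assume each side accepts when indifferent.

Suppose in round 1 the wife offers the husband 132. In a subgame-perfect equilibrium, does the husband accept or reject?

Round 4 (the husband proposes): the wife gets 4 if talks fail, so the husband offers 4 and keeps 396.
Round 3 (the wife proposes): the husband can get 396 next round, worth 0.53 × 396 = 209.88 now. The wife offers 209.88 and keeps 400 − 209.88 = 190.12.
Round 2 (the husband proposes): the wife can get 190.12 next round, worth 0.4 × 190.12 = 76.048 now; the husband offers that and keeps 323.952.
So by rejecting in round 1, the husband gets 323.952 next round, worth 0.53 × 323.952 = 171.69456 now.
Offer 132 < 171.69456, so the husband rejects.

Reject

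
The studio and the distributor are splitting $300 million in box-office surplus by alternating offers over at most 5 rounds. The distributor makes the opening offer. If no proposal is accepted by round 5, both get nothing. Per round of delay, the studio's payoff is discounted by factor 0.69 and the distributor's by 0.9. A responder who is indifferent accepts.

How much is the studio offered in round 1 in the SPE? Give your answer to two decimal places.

33.55

Round 5 (the distributor proposes): the studio will accept anything ≥ 0, so the distributor offers 0 and keeps 300.
Round 4 (the studio proposes): the distributor can get 300 next round, worth 0.9 × 300 = 270 now, so the studio offers 270, keeping 30.
Round 3 (the distributor proposes): the studio can get 30 next round, worth 0.69 × 30 = 20.7 now, so the distributor offers 20.7, keeping 279.3.
Round 2 (the studio proposes): the distributor can get 279.3 next round, worth 0.9 × 279.3 = 251.37 now; the studio offers that and keeps 48.63.
Round 1 (the distributor proposes): the studio can get 48.63 next round, worth 0.69 × 48.63 = 33.5547 now; the distributor offers that and keeps 266.4453.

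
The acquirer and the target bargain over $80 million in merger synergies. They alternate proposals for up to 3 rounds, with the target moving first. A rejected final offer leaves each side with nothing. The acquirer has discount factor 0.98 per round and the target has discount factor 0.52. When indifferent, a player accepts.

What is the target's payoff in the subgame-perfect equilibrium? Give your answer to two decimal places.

42.37

Round 3 (the target proposes): rejection yields 0 for the acquirer; the target offers 0 and keeps 80.
Round 2 (the acquirer proposes): the target can get 80 next round, worth 0.52 × 80 = 41.6 now, so the acquirer offers 41.6, keeping 38.4.
Round 1 (the target proposes): the acquirer can get 38.4 next round, worth 0.98 × 38.4 = 37.632 now. The target offers 37.632 and keeps 80 − 37.632 = 42.368.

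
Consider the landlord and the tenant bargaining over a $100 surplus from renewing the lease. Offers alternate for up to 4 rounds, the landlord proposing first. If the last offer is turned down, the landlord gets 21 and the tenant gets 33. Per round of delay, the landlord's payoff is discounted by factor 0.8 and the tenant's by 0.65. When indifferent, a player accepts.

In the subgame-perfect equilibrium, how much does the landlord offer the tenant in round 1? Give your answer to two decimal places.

Round 4 (the tenant proposes): the landlord gets 21 if talks fail, so the tenant offers 21 and keeps 79.
Round 3 (the landlord proposes): the tenant can get 79 next round, worth 0.65 × 79 = 51.35 now. The landlord offers 51.35 and keeps 100 − 51.35 = 48.65.
Round 2 (the tenant proposes): the landlord can get 48.65 next round, worth 0.8 × 48.65 = 38.92 now, so the tenant offers 38.92, keeping 61.08.
Round 1 (the landlord proposes): the tenant can get 61.08 next round, worth 0.65 × 61.08 = 39.702 now; the landlord offers that and keeps 60.298.

39.70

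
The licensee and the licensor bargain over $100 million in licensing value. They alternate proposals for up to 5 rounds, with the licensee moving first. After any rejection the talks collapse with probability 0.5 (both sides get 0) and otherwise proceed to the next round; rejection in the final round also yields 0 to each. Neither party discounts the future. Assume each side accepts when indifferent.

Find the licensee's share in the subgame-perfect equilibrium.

Round 5 (the licensee proposes): rejection yields 0 for the licensor; the licensee offers 0 and keeps 100.
Round 4 (the licensor proposes): rejecting gives the licensee an expected 0.5 × 100 = 50. The licensor offers 50 and keeps 100 − 50 = 50.
Round 3 (the licensee proposes): rejecting gives the licensor an expected 0.5 × 50 = 25, so the licensee offers 25, keeping 75.
Round 2 (the licensor proposes): rejecting gives the licensee an expected 0.5 × 75 = 37.5. The licensor offers 37.5 and keeps 100 − 37.5 = 62.5.
Round 1 (the licensee proposes): rejecting gives the licensor an expected 0.5 × 62.5 = 31.25; the licensee offers that and keeps 68.75.

68.75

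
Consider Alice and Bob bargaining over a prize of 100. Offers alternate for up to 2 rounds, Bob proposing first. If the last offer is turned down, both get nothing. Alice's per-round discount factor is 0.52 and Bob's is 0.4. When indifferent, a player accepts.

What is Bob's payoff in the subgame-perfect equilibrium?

Round 2 (Alice proposes): Bob will accept anything ≥ 0, so Alice offers 0 and keeps 100.
Round 1 (Bob proposes): Alice can get 100 next round, worth 0.52 × 100 = 52 now. Bob offers 52 and keeps 100 − 52 = 48.

48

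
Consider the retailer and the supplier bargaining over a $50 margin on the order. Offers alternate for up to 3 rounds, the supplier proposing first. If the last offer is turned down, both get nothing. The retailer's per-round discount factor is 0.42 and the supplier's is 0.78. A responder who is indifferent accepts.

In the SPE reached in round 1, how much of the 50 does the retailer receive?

Round 3 (the supplier proposes): the retailer will accept anything ≥ 0, so the supplier offers 0 and keeps 50.
Round 2 (the retailer proposes): the supplier can get 50 next round, worth 0.78 × 50 = 39 now, so the retailer offers 39, keeping 11.
Round 1 (the supplier proposes): the retailer can get 11 next round, worth 0.42 × 11 = 4.62 now; the supplier offers that and keeps 45.38.

4.62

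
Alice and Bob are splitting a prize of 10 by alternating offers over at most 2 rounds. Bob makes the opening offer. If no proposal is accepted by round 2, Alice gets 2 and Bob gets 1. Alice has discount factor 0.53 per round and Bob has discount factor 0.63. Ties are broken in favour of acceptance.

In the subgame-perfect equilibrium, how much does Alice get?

4.77

Round 2 (Alice proposes): Bob gets 1 if talks fail, so Alice offers 1 and keeps 9.
Round 1 (Bob proposes): Alice can get 9 next round, worth 0.53 × 9 = 4.77 now, so Bob offers 4.77, keeping 5.23.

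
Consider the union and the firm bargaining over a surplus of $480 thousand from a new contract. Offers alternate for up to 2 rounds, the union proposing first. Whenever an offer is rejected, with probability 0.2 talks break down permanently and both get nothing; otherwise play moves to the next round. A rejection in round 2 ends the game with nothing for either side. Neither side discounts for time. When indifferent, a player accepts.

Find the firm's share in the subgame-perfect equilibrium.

384

Round 2 (the firm proposes): the union will accept anything ≥ 0, so the firm offers 0 and keeps 480.
Round 1 (the union proposes): rejecting gives the firm an expected 0.8 × 480 = 384, so the union offers 384, keeping 96.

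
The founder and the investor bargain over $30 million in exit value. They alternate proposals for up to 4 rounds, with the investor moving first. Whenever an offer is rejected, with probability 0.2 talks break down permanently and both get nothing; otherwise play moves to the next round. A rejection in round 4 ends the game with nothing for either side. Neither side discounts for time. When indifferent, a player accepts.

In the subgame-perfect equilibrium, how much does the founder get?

20.16

By backward induction:
Round 4 (the founder proposes): the investor will accept anything ≥ 0, so the founder offers 0 and keeps 30.
Round 3 (the investor proposes): rejecting gives the founder an expected 0.8 × 30 = 24. The investor offers 24 and keeps 30 − 24 = 6.
Round 2 (the founder proposes): rejecting gives the investor an expected 0.8 × 6 = 4.8, so the founder offers 4.8, keeping 25.2.
Round 1 (the investor proposes): rejecting gives the founder an expected 0.8 × 25.2 = 20.16. The investor offers 20.16 and keeps 30 − 20.16 = 9.84.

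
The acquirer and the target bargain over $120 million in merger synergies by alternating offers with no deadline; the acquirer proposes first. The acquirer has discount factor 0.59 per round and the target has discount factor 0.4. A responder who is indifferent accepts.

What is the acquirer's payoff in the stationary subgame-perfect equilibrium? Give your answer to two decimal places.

Let x be the acquirer's share when the acquirer proposes and y be the target's share when the target proposes.
The target accepts iff offered ≥ 0.4·y, so x = 120 − 0.4y. Symmetrically y = 120 − 0.59x.
Substituting: x = 120 − 0.4(120 − 0.59x), giving x(1 − 0.59·0.4) = 120(1 − 0.4).
So x = 120 × 0.6 / 0.764 ≈ 94.2408, and the target receives 120 − x ≈ 25.7592.

94.24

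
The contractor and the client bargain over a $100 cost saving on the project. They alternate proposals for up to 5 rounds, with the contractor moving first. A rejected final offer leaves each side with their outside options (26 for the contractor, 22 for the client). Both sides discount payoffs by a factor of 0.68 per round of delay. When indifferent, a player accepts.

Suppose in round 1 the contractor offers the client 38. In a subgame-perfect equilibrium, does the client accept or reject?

Round 5 (the contractor proposes): the client gets 22 if talks fail, so the contractor offers 22 and keeps 78.
Round 4 (the client proposes): the contractor can get 78 next round, worth 0.68 × 78 = 53.04 now. The client offers 53.04 and keeps 100 − 53.04 = 46.96.
Round 3 (the contractor proposes): the client can get 46.96 next round, worth 0.68 × 46.96 = 31.9328 now, so the contractor offers 31.9328, keeping 68.0672.
Round 2 (the client proposes): the contractor can get 68.0672 next round, worth 0.68 × 68.0672 = 46.285696 now. The client offers 46.285696 and keeps 100 − 46.285696 = 53.714304.
So by rejecting in round 1, the client gets 53.714304 next round, worth 0.68 × 53.714304 = 36.52572672 now.
Offer 38 ≥ 36.52572672, so the client accepts.

Accept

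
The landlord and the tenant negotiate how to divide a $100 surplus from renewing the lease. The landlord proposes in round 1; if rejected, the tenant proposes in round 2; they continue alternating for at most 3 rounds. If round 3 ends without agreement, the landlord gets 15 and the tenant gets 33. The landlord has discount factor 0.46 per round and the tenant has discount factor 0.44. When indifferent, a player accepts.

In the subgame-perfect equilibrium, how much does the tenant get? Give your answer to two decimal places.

30.44

Round 3 (the landlord proposes): the tenant gets 33 if talks fail, so the landlord offers 33 and keeps 67.
Round 2 (the tenant proposes): the landlord can get 67 next round, worth 0.46 × 67 = 30.82 now, so the tenant offers 30.82, keeping 69.18.
Round 1 (the landlord proposes): the tenant can get 69.18 next round, worth 0.44 × 69.18 = 30.4392 now; the landlord offers that and keeps 69.5608.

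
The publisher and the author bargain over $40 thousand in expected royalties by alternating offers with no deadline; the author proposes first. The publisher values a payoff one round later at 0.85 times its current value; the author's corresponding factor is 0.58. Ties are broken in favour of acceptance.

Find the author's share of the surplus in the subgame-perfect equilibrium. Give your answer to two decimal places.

11.83

Let x be the author's share when the author proposes and y be the publisher's share when the publisher proposes.
The publisher accepts iff offered ≥ 0.85·y, so x = 40 − 0.85y. Symmetrically y = 40 − 0.58x.
Substituting: x = 40 − 0.85(40 − 0.58x), giving x(1 − 0.58·0.85) = 40(1 − 0.85).
So x = 40 × 0.15 / 0.507 ≈ 11.8343, and the publisher receives 40 − x ≈ 28.1657.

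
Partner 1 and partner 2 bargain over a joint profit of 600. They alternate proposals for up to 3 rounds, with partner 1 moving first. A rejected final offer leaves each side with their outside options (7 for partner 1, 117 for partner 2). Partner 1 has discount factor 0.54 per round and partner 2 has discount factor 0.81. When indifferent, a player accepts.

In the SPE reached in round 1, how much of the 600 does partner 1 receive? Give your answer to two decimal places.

325.26

Round 3 (partner 1 proposes): partner 2 gets 117 if talks fail, so partner 1 offers 117 and keeps 483.
Round 2 (partner 2 proposes): partner 1 can get 483 next round, worth 0.54 × 483 = 260.82 now, so partner 2 offers 260.82, keeping 339.18.
Round 1 (partner 1 proposes): partner 2 can get 339.18 next round, worth 0.81 × 339.18 = 274.7358 now; partner 1 offers that and keeps 325.2642.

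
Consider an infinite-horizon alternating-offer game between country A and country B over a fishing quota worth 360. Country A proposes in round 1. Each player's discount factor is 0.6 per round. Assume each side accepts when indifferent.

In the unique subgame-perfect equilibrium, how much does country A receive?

In a stationary SPE each proposer offers the other exactly their discounted continuation value.
If country A keeps x when proposing and country B keeps y when proposing, then x = 360 − 0.6y and y = 360 − 0.6x.
Solving: x = 360(1 − 0.6) / (1 − 0.6·0.6) = 144 / 0.64 = 225.
Country B gets 360 − 225 = 135.

225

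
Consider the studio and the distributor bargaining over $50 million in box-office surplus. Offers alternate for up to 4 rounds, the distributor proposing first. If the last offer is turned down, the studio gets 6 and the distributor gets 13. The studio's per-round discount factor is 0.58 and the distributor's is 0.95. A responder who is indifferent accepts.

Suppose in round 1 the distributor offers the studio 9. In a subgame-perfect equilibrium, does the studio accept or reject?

Round 4 (the studio proposes): the distributor gets 13 if talks fail, so the studio offers 13 and keeps 37.
Round 3 (the distributor proposes): the studio can get 37 next round, worth 0.58 × 37 = 21.46 now. The distributor offers 21.46 and keeps 50 − 21.46 = 28.54.
Round 2 (the studio proposes): the distributor can get 28.54 next round, worth 0.95 × 28.54 = 27.113 now; the studio offers that and keeps 22.887.
So by rejecting in round 1, the studio gets 22.887 next round, worth 0.58 × 22.887 = 13.27446 now.
Offer 9 < 13.27446, so the studio rejects.

Reject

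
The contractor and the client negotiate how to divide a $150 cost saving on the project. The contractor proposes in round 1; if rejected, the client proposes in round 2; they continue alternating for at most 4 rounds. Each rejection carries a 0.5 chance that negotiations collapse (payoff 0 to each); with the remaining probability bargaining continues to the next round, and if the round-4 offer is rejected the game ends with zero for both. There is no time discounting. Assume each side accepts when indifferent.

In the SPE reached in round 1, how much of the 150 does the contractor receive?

Round 4 (the client proposes): the contractor will accept anything ≥ 0, so the client offers 0 and keeps 150.
Round 3 (the contractor proposes): rejecting gives the client an expected 0.5 × 150 = 75. The contractor offers 75 and keeps 150 − 75 = 75.
Round 2 (the client proposes): rejecting gives the contractor an expected 0.5 × 75 = 37.5. The client offers 37.5 and keeps 150 − 37.5 = 112.5.
Round 1 (the contractor proposes): rejecting gives the client an expected 0.5 × 112.5 = 56.25. The contractor offers 56.25 and keeps 150 − 56.25 = 93.75.

93.75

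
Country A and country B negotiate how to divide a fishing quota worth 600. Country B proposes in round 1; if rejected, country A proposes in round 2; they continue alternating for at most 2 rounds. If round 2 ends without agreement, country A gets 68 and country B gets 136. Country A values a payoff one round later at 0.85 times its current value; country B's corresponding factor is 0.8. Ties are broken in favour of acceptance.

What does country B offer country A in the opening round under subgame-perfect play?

Round 2 (country A proposes): country B gets 136 if talks fail, so country A offers 136 and keeps 464.
Round 1 (country B proposes): country A can get 464 next round, worth 0.85 × 464 = 394.4 now; country B offers that and keeps 205.6.

394.4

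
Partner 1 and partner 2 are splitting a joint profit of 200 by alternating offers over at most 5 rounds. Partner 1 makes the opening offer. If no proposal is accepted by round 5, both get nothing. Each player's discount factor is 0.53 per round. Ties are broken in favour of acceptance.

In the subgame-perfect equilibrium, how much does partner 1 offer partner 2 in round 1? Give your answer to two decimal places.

63.81

Round 5 (partner 1 proposes): rejection yields 0 for partner 2; partner 1 offers 0 and keeps 200.
Round 4 (partner 2 proposes): partner 1 can get 200 next round, worth 0.53 × 200 = 106 now; partner 2 offers that and keeps 94.
Round 3 (partner 1 proposes): partner 2 can get 94 next round, worth 0.53 × 94 = 49.82 now. Partner 1 offers 49.82 and keeps 200 − 49.82 = 150.18.
Round 2 (partner 2 proposes): partner 1 can get 150.18 next round, worth 0.53 × 150.18 = 79.5954 now, so partner 2 offers 79.5954, keeping 120.4046.
Round 1 (partner 1 proposes): partner 2 can get 120.4046 next round, worth 0.53 × 120.4046 = 63.814438 now, so partner 1 offers 63.814438, keeping 136.185562.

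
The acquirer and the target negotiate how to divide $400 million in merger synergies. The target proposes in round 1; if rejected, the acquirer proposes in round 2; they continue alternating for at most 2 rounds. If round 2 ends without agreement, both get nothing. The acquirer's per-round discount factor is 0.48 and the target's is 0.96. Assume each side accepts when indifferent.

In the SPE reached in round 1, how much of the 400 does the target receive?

Solve by backward induction from round 2.
Round 2 (the acquirer proposes): the target will accept anything ≥ 0, so the acquirer offers 0 and keeps 400.
Round 1 (the target proposes): the acquirer can get 400 next round, worth 0.48 × 400 = 192 now. The target offers 192 and keeps 400 − 192 = 208.

208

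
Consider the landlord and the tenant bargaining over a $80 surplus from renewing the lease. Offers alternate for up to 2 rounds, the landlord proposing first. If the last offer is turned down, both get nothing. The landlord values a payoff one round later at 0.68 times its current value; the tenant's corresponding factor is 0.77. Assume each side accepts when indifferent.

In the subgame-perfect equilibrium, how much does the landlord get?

Round 2 (the tenant proposes): rejection yields 0 for the landlord; the tenant offers 0 and keeps 80.
Round 1 (the landlord proposes): the tenant can get 80 next round, worth 0.77 × 80 = 61.6 now; the landlord offers that and keeps 18.4.

18.4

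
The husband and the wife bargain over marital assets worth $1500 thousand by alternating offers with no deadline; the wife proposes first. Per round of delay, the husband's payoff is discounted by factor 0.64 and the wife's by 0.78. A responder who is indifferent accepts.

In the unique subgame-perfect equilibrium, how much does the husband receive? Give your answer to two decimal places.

Let x be the wife's share when the wife proposes and y be the husband's share when the husband proposes.
The husband accepts iff offered ≥ 0.64·y, so x = 1500 − 0.64y. Symmetrically y = 1500 − 0.78x.
Substituting: x = 1500 − 0.64(1500 − 0.78x), giving x(1 − 0.78·0.64) = 1500(1 − 0.64).
So x = 1500 × 0.36 / 0.5008 ≈ 1078.2748, and the husband receives 1500 − x ≈ 421.7252.

421.73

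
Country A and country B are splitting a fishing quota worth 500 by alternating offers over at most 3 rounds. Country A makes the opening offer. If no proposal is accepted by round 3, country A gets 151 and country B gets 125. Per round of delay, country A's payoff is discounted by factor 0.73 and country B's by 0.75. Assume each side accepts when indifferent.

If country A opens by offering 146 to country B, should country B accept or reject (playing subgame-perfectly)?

Reject

Work out country B's continuation value if the offer is rejected.
Round 3 (country A proposes): country B gets 125 if talks fail, so country A offers 125 and keeps 375.
Round 2 (country B proposes): country A can get 375 next round, worth 0.73 × 375 = 273.75 now; country B offers that and keeps 226.25.
So by rejecting in round 1, country B gets 226.25 next round, worth 0.75 × 226.25 = 169.6875 now.
Offer 146 < 169.6875, so country B rejects.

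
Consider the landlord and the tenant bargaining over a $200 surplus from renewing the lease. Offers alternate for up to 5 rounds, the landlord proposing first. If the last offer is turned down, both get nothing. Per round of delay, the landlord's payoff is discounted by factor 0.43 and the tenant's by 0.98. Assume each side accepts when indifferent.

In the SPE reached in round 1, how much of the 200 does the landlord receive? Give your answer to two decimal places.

41.20

By backward induction:
Round 5 (the landlord proposes): rejection yields 0 for the tenant; the landlord offers 0 and keeps 200.
Round 4 (the tenant proposes): the landlord can get 200 next round, worth 0.43 × 200 = 86 now. The tenant offers 86 and keeps 200 − 86 = 114.
Round 3 (the landlord proposes): the tenant can get 114 next round, worth 0.98 × 114 = 111.72 now, so the landlord offers 111.72, keeping 88.28.
Round 2 (the tenant proposes): the landlord can get 88.28 next round, worth 0.43 × 88.28 = 37.9604 now, so the tenant offers 37.9604, keeping 162.0396.
Round 1 (the landlord proposes): the tenant can get 162.0396 next round, worth 0.98 × 162.0396 = 158.798808 now. The landlord offers 158.798808 and keeps 200 − 158.798808 = 41.201192.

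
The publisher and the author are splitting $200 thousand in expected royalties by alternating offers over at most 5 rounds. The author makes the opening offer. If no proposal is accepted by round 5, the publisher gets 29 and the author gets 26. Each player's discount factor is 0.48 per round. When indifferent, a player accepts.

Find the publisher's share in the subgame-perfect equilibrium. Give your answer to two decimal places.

62.96

Round 5 (the author proposes): the publisher gets 29 if talks fail, so the author offers 29 and keeps 171.
Round 4 (the publisher proposes): the author can get 171 next round, worth 0.48 × 171 = 82.08 now, so the publisher offers 82.08, keeping 117.92.
Round 3 (the author proposes): the publisher can get 117.92 next round, worth 0.48 × 117.92 = 56.6016 now, so the author offers 56.6016, keeping 143.3984.
Round 2 (the publisher proposes): the author can get 143.3984 next round, worth 0.48 × 143.3984 = 68.831232 now; the publisher offers that and keeps 131.168768.
Round 1 (the author proposes): the publisher can get 131.168768 next round, worth 0.48 × 131.168768 = 62.96100864 now, so the author offers 62.96100864, keeping 137.03899136.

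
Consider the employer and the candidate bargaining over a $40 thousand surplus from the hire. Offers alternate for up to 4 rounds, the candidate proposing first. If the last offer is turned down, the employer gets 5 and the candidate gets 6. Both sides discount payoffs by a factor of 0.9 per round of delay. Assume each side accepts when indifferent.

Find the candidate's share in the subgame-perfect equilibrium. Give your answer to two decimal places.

Work backward from the last round.
Round 4 (the employer proposes): the candidate gets 6 if talks fail, so the employer offers 6 and keeps 34.
Round 3 (the candidate proposes): the employer can get 34 next round, worth 0.9 × 34 = 30.6 now; the candidate offers that and keeps 9.4.
Round 2 (the employer proposes): the candidate can get 9.4 next round, worth 0.9 × 9.4 = 8.46 now. The employer offers 8.46 and keeps 40 − 8.46 = 31.54.
Round 1 (the candidate proposes): the employer can get 31.54 next round, worth 0.9 × 31.54 = 28.386 now, so the candidate offers 28.386, keeping 11.614.

11.61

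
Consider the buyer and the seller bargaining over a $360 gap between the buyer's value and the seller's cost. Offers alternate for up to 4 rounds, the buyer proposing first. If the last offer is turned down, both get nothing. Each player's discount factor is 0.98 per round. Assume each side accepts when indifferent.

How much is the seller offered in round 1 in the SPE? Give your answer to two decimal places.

345.89

Round 4 (the seller proposes): the buyer will accept anything ≥ 0, so the seller offers 0 and keeps 360.
Round 3 (the buyer proposes): the seller can get 360 next round, worth 0.98 × 360 = 352.8 now; the buyer offers that and keeps 7.2.
Round 2 (the seller proposes): the buyer can get 7.2 next round, worth 0.98 × 7.2 = 7.056 now; the seller offers that and keeps 352.944.
Round 1 (the buyer proposes): the seller can get 352.944 next round, worth 0.98 × 352.944 = 345.88512 now, so the buyer offers 345.88512, keeping 14.11488.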